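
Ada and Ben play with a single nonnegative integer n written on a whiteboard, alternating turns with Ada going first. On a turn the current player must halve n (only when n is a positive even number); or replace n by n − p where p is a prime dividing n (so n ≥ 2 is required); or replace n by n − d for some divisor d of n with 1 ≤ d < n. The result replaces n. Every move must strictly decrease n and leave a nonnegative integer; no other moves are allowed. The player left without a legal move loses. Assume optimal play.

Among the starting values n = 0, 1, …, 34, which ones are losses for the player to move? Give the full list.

Classify positions by backward induction: terminal positions (no move available) are L. From any other position, the mover wins iff some move reaches an L.
n=0: no move → L
n=1: no move → L
n=2: reaches L-position 0 → W
n=3: reaches L-position 0 → W
n=4: only reaches 2(W), 3(W), all W → L
n=5: reaches L-position 0 → W
n=6: reaches L-position 4 → W
n=7: reaches L-position 0 → W
n=8: reaches L-position 4 → W
n=9: only reaches 6(W), 8(W), all W → L
n=10: reaches L-position 9 → W
n=11: reaches L-position 0 → W
n=12: reaches L-position 9 → W
n=13: reaches L-position 0 → W
n=14: only reaches 7(W), 12(W), 13(W), all W → L
n=15: reaches L-position 14 → W
n=16: reaches L-position 14 → W
n=17: reaches L-position 0 → W
n=18: reaches L-position 9 → W
n=19: reaches L-position 0 → W
n=20: only reaches 10(W), 15(W), 16(W), 18(W), 19(W), all W → L
n=21: reaches L-position 14 → W
n=22: reaches L-position 20 → W
n=23: reaches L-position 0 → W
n=24: reaches L-position 20 → W
n=25: reaches L-position 20 → W
n=26: only reaches 13(W), 24(W), 25(W), all W → L
n=27: reaches L-position 26 → W
n=28: reaches L-position 14 → W
n=29: reaches L-position 0 → W
n=30: reaches L-position 20 → W
n=31: reaches L-position 0 → W
n=32: only reaches 16(W), 24(W), 28(W), 30(W), 31(W), all W → L
n=33: reaches L-position 32 → W
n=34: reaches L-position 32 → W
Reading off the rows marked L gives the requested list; there are 8 such values of n.

0, 1, 4, 9, 14, 20, 26, 32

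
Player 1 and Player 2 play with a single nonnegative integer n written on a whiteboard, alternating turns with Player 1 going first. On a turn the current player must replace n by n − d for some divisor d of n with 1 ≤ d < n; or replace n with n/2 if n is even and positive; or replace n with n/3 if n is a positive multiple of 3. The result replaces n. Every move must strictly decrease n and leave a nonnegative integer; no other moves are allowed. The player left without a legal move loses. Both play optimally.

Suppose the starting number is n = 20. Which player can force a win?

Classify positions by backward induction: terminal positions (no move available) are L. From any other position, the mover wins iff some move reaches an L.
n=0: no move → L
n=1: no move → L
n=2: can move to 1, which is L ⇒ W
n=3: can move to 1, which is L ⇒ W
n=4: moves to 2(W), 3(W); every one is W ⇒ L
n=5: can move to 4, which is L ⇒ W
n=6: can move to 4, which is L ⇒ W
n=7: the only move is to 6(W), a W ⇒ L
n=8: can move to 4, which is L ⇒ W
n=9: moves to 3(W), 6(W), 8(W); every one is W ⇒ L
n=10: can move to 9, which is L ⇒ W
n=11: the only move is to 10(W), a W ⇒ L
n=12: can move to 4, which is L ⇒ W
n=13: the only move is to 12(W), a W ⇒ L
n=14: can move to 7, which is L ⇒ W
n=15: moves to 5(W), 10(W), 12(W), 14(W); every one is W ⇒ L
n=16: can move to 15, which is L ⇒ W
n=17: the only move is to 16(W), a W ⇒ L
n=18: can move to 9, which is L ⇒ W
n=19: the only move is to 18(W), a W ⇒ L
n=20: can move to 15, which is L ⇒ W
From 20 Player 1 can move to 15, reaching an L position.

Player 1 wins.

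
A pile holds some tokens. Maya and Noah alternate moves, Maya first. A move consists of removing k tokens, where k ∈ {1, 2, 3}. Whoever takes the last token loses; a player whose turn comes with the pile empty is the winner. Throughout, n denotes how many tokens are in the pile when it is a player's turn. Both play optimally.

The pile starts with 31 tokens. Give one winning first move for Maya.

Remove 2, leaving 29.

Use the standard recursion: the mover wins at a terminal position; elsewhere, the mover wins exactly when some move hands the opponent an L position.
n=0: no move; the opponent has just taken the last token and therefore loses → W
n=1: L (sole option 0(W) is W)
n=2: W (go to 1, an L position)
n=3: W (go to 1, an L position)
n=4: W (go to 1, an L position)
n=5: L (options 4(W), 3(W), 2(W) are all W)
n=6: W (go to 5, an L position)
n=7: W (go to 5, an L position)
n=8: W (go to 5, an L position)
n=9: L (options 8(W), 7(W), 6(W) are all W)
n=10: W (go to 9, an L position)
n=11: W (go to 9, an L position)
n=12: W (go to 9, an L position)
n=13: L (options 12(W), 11(W), 10(W) are all W)
n=14: W (go to 13, an L position)
n=15: W (go to 13, an L position)
n=16: W (go to 13, an L position)
n=17: L (options 16(W), 15(W), 14(W) are all W)
n=18: W (go to 17, an L position)
n=19: W (go to 17, an L position)
n=20: W (go to 17, an L position)
n=21: L (options 20(W), 19(W), 18(W) are all W)
n=22: W (go to 21, an L position)
n=23: W (go to 21, an L position)
n=24: W (go to 21, an L position)
n=25: L (options 24(W), 23(W), 22(W) are all W)
n=26: W (go to 25, an L position)
n=27: W (go to 25, an L position)
n=28: W (go to 25, an L position)
n=29: L (options 28(W), 27(W), 26(W) are all W)
n=30: W (go to 29, an L position)
n=31: W (go to 29, an L position)
From 31, the L positions reachable in one move are: 29.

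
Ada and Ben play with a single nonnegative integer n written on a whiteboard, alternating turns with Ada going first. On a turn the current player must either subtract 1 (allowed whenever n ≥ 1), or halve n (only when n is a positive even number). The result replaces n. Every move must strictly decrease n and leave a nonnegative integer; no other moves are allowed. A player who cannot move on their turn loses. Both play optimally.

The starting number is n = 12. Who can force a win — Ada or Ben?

Classify positions by backward induction: terminal positions (no move available) are L. From any other position, the mover wins iff some move reaches an L.
n=0: no move → L
n=1: W (go to 0, an L position)
n=2: L (sole option 1(W) is W)
n=3: W (go to 2, an L position)
n=4: W (go to 2, an L position)
n=5: L (sole option 4(W) is W)
n=6: W (go to 5, an L position)
n=7: L (sole option 6(W) is W)
n=8: W (go to 7, an L position)
n=9: L (sole option 8(W) is W)
n=10: W (go to 5, an L position)
n=11: L (sole option 10(W) is W)
n=12: W (go to 11, an L position)
The starting position 12 is W: Ada should move to 11, handing over an L position.

Ada wins.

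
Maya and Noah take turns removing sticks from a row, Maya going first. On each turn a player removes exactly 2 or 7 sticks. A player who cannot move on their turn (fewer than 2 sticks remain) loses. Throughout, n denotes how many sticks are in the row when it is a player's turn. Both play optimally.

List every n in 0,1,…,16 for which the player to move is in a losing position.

0, 1, 4, 5, 9, 10, 13, 14

Work bottom-up. With no move the player to move loses. Otherwise the position is W if at least one move leads to an L position for the opponent, and L if every move leads to a W.
n=0: no move → L
n=1: no move → L
n=2: reaches L-position 0 → W
n=3: reaches L-position 1 → W
n=4: only reaches 2(W), which is W → L
n=5: only reaches 3(W), which is W → L
n=6: reaches L-position 4 → W
n=7: reaches L-position 5 → W
n=8: reaches L-position 1 → W
n=9: only reaches 7(W), 2(W), all W → L
n=10: only reaches 8(W), 3(W), all W → L
n=11: reaches L-position 9 → W
n=12: reaches L-position 10 → W
n=13: only reaches 11(W), 6(W), all W → L
n=14: only reaches 12(W), 7(W), all W → L
n=15: reaches L-position 13 → W
n=16: reaches L-position 14 → W
The losing starting values of n are exactly the entries labelled L in this table (8 of them).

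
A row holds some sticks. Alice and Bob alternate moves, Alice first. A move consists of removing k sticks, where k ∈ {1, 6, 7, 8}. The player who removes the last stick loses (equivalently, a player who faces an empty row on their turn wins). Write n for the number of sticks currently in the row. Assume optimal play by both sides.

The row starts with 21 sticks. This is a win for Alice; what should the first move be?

Use the standard recursion: the mover wins at a terminal position; elsewhere, the mover wins exactly when some move hands the opponent an L position.
n=0: no move; the opponent has just taken the last stick and therefore loses → W
n=1: only reaches 0(W), which is W → L
n=2: reaches L-position 1 → W
n=3: only reaches 2(W), which is W → L
n=4: reaches L-position 3 → W
n=5: only reaches 4(W), which is W → L
n=6: reaches L-position 5 → W
n=7: reaches L-position 1 → W
n=8: reaches L-position 1 → W
n=9: reaches L-position 3 → W
n=10: reaches L-position 3 → W
n=11: reaches L-position 5 → W
n=12: reaches L-position 5 → W
n=13: reaches L-position 5 → W
n=14: only reaches 13(W), 8(W), 7(W), 6(W), all W → L
n=15: reaches L-position 14 → W
n=16: only reaches 15(W), 10(W), 9(W), 8(W), all W → L
n=17: reaches L-position 16 → W
n=18: only reaches 17(W), 12(W), 11(W), 10(W), all W → L
n=19: reaches L-position 18 → W
n=20: reaches L-position 14 → W
n=21: reaches L-position 14 → W
From 21, the L positions reachable in one move are: 14.

Remove 7, leaving 14.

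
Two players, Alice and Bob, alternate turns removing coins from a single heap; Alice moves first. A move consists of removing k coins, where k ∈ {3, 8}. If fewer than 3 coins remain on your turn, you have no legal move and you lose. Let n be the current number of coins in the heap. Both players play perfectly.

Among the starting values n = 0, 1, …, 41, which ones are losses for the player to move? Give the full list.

Build the W/L table. Terminal = L. A non-terminal position is W if it has a move to some L; otherwise it is L.
n=0: no move → L
n=1: no move → L
n=2: no move → L
n=3: reaches L-position 0 → W
n=4: reaches L-position 1 → W
n=5: reaches L-position 2 → W
n=6: only reaches 3(W), which is W → L
n=7: only reaches 4(W), which is W → L
n=8: reaches L-position 0 → W
n=9: reaches L-position 6 → W
n=10: reaches L-position 7 → W
n=11: only reaches 8(W), 3(W), all W → L
n=12: only reaches 9(W), 4(W), all W → L
n=13: only reaches 10(W), 5(W), all W → L
n=14: reaches L-position 11 → W
n=15: reaches L-position 12 → W
n=16: reaches L-position 13 → W
n=17: only reaches 14(W), 9(W), all W → L
n=18: only reaches 15(W), 10(W), all W → L
n=19: reaches L-position 11 → W
n=20: reaches L-position 17 → W
n=21: reaches L-position 18 → W
n=22: only reaches 19(W), 14(W), all W → L
n=23: only reaches 20(W), 15(W), all W → L
n=24: only reaches 21(W), 16(W), all W → L
n=25: reaches L-position 22 → W
n=26: reaches L-position 23 → W
n=27: reaches L-position 24 → W
n=28: only reaches 25(W), 20(W), all W → L
n=29: only reaches 26(W), 21(W), all W → L
n=30: reaches L-position 22 → W
n=31: reaches L-position 28 → W
n=32: reaches L-position 29 → W
n=33: only reaches 30(W), 25(W), all W → L
n=34: only reaches 31(W), 26(W), all W → L
n=35: only reaches 32(W), 27(W), all W → L
n=36: reaches L-position 33 → W
n=37: reaches L-position 34 → W
n=38: reaches L-position 35 → W
n=39: only reaches 36(W), 31(W), all W → L
n=40: only reaches 37(W), 32(W), all W → L
n=41: reaches L-position 33 → W
The losing starting values of n are exactly the entries labelled L in this table (20 of them).

0, 1, 2, 6, 7, 11, 12, 13, 17, 18, 22, 23, 24, 28, 29, 33, 34, 35, 39, 40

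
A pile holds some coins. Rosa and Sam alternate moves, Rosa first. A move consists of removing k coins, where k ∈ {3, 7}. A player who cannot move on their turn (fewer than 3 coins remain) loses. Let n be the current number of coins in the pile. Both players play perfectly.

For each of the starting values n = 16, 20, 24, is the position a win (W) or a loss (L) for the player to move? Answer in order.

Label each position W (a win for the player to move) or L (a loss). A position with no legal move is L; any other position is W exactly when some move reaches an L, and L when every move reaches a W.
n=0: no move → L
n=1: no move → L
n=2: no move → L
n=3: →0(L), so W
n=4: →1(L), so W
n=5: →2(L), so W
n=6: →3(W) only, which is W, so L
n=7: →0(L), so W
n=8: →1(L), so W
n=9: →6(L), so W
n=10: →7(W), 3(W) — all W, so L
n=11: →8(W), 4(W) — all W, so L
n=12: →9(W), 5(W) — all W, so L
n=13: →10(L), so W
n=14: →11(L), so W
n=15: →12(L), so W
n=16: →13(W), 9(W) — all W, so L
n=17: →10(L), so W
n=18: →11(L), so W
n=19: →16(L), so W
n=20: →17(W), 13(W) — all W, so L
n=21: →18(W), 14(W) — all W, so L
n=22: →19(W), 15(W) — all W, so L
n=23: →20(L), so W
n=24: →21(L), so W

16: L, 20: L, 24: W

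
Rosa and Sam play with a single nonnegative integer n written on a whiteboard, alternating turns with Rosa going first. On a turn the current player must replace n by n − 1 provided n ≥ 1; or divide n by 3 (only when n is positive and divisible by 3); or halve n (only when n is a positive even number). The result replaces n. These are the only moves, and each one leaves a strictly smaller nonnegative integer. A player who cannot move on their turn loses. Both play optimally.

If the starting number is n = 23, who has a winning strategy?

Classify positions by backward induction: terminal positions (no move available) are L. From any other position, the mover wins iff some move reaches an L.
n=0: no move → L
n=1: →0(L), so W
n=2: →1(W) only, which is W, so L
n=3: →2(L), so W
n=4: →2(L), so W
n=5: →4(W) only, which is W, so L
n=6: →2(L), so W
n=7: →6(W) only, which is W, so L
n=8: →7(L), so W
n=9: →3(W), 8(W) — all W, so L
n=10: →5(L), so W
n=11: →10(W) only, which is W, so L
n=12: →11(L), so W
n=13: →12(W) only, which is W, so L
n=14: →7(L), so W
n=15: →5(L), so W
n=16: →8(W), 15(W) — all W, so L
n=17: →16(L), so W
n=18: →9(L), so W
n=19: →18(W) only, which is W, so L
n=20: →19(L), so W
n=21: →7(L), so W
n=22: →11(L), so W
n=23: →22(W) only, which is W, so L
Every move from 23 reaches a W position, so the mover loses.

Sam wins.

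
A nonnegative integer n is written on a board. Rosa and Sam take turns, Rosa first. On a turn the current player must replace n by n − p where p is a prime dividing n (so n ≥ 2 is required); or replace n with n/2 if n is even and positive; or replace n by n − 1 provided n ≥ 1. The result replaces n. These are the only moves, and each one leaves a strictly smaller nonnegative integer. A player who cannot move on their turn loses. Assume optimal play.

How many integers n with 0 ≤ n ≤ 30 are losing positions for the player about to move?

Classify positions by backward induction: terminal positions (no move available) are L. From any other position, the mover wins iff some move reaches an L.
n=0: no move → L
n=1: W (go to 0, an L position)
n=2: W (go to 0, an L position)
n=3: W (go to 0, an L position)
n=4: L (options 2(W), 3(W) are all W)
n=5: W (go to 0, an L position)
n=6: W (go to 4, an L position)
n=7: W (go to 0, an L position)
n=8: W (go to 4, an L position)
n=9: L (options 6(W), 8(W) are all W)
n=10: W (go to 9, an L position)
n=11: W (go to 0, an L position)
n=12: W (go to 9, an L position)
n=13: W (go to 0, an L position)
n=14: L (options 7(W), 12(W), 13(W) are all W)
n=15: W (go to 14, an L position)
n=16: W (go to 14, an L position)
n=17: W (go to 0, an L position)
n=18: W (go to 9, an L position)
n=19: W (go to 0, an L position)
n=20: L (options 10(W), 15(W), 18(W), 19(W) are all W)
n=21: W (go to 14, an L position)
n=22: W (go to 20, an L position)
n=23: W (go to 0, an L position)
n=24: L (options 12(W), 21(W), 22(W), 23(W) are all W)
n=25: W (go to 20, an L position)
n=26: W (go to 24, an L position)
n=27: W (go to 24, an L position)
n=28: W (go to 14, an L position)
n=29: W (go to 0, an L position)
n=30: L (options 15(W), 25(W), 27(W), 28(W), 29(W) are all W)
L entries with 0 ≤ n ≤ 30: n = 0, 4, 9, 14, 20, 24, 30; that makes 7.

7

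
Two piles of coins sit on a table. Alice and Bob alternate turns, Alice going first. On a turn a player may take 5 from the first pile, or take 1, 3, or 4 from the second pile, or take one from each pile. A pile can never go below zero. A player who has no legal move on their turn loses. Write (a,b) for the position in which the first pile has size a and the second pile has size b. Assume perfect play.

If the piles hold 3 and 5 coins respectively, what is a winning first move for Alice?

Move to (3,2).

Classify positions by backward induction: terminal positions (no move available) are L. From any other position, the mover wins iff some move reaches an L.
No move ever increases a pile, so every position that can arise here has a ≤ 3 and b ≤ 5; it is enough to label the cells with 0 ≤ a ≤ 3 and 0 ≤ b ≤ 5.
Every move lowers a or b (never raises either), so fill the grid row by row in increasing a, and left to right within a row: each cell's successors are then already labelled.
      b=0  b=1  b=2  b=3  b=4  b=5
a=0:    L    W    L    W    W    W
a=1:    L    W    L    W    W    W
a=2:    L    W    L    W    W    W
a=3:    L    W    L    W    W    W
Cells with no legal move (terminal, hence L): (0,0), (1,0), (2,0), (3,0).
The remaining L cells, each justified by listing all of its moves:
(0,2): L (sole option (0,1)(W) is W)
(1,2): L (options (1,1)(W), (0,1)(W) are all W)
(2,2): L (options (2,1)(W), (1,1)(W) are all W)
(3,2): L (options (3,1)(W), (2,1)(W) are all W)
Every other cell has at least one move into one of the L cells above, so it is W.
From (3,5), the L positions reachable in one move are: (3,2).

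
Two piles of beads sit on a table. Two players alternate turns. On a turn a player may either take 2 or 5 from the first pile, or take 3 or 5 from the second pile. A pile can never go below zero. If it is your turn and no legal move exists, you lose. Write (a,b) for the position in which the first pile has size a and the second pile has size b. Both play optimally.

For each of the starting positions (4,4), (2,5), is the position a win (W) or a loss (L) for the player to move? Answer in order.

(4,4): W, (2,5): L

Compute win/loss labels from the base case upward. A position with no move is L. Any other position is W if it can reach an L in one move, else L.
No move ever increases a pile, so every position that can arise here has a ≤ 4 and b ≤ 5; it is enough to label the cells with 0 ≤ a ≤ 4 and 0 ≤ b ≤ 5.
Every move lowers a or b (never raises either), so fill the grid row by row in increasing a, and left to right within a row: each cell's successors are then already labelled.
      b=0  b=1  b=2  b=3  b=4  b=5
a=0:    L    L    L    W    W    W
a=1:    L    L    L    W    W    W
a=2:    W    W    W    L    L    L
a=3:    W    W    W    L    L    L
a=4:    L    L    L    W    W    W
Cells with no legal move (terminal, hence L): (0,0), (0,1), (0,2), (1,0), (1,1), (1,2).
The remaining L cells, each justified by listing all of its moves:
(2,3): →(0,3)(W), (2,0)(W) — all W, so L
(2,4): →(0,4)(W), (2,1)(W) — all W, so L
(2,5): →(0,5)(W), (2,2)(W), (2,0)(W) — all W, so L
(3,3): →(1,3)(W), (3,0)(W) — all W, so L
(3,4): →(1,4)(W), (3,1)(W) — all W, so L
(3,5): →(1,5)(W), (3,2)(W), (3,0)(W) — all W, so L
(4,0): →(2,0)(W) only, which is W, so L
(4,1): →(2,1)(W) only, which is W, so L
(4,2): →(2,2)(W) only, which is W, so L
Every other cell has at least one move into one of the L cells above, so it is W.
(4,4): the move to (2,4) reaches an L cell, so W
(2,5): one of the L cells justified above, so L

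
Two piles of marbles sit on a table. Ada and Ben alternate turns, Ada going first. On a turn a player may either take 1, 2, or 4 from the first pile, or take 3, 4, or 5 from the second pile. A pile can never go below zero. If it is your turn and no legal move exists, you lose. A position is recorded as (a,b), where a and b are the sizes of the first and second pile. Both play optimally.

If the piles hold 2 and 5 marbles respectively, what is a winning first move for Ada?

Label each position W (a win for the player to move) or L (a loss). A position with no legal move is L; any other position is W exactly when some move reaches an L, and L when every move reaches a W.
No move ever increases a pile, so every position that can arise here has a ≤ 2 and b ≤ 5; it is enough to label the cells with 0 ≤ a ≤ 2 and 0 ≤ b ≤ 5.
Every move lowers a or b (never raises either), so fill the grid row by row in increasing a, and left to right within a row: each cell's successors are then already labelled.
      b=0  b=1  b=2  b=3  b=4  b=5
a=0:    L    L    L    W    W    W
a=1:    W    W    W    L    L    L
a=2:    W    W    W    W    W    W
Cells with no legal move (terminal, hence L): (0,0), (0,1), (0,2).
The remaining L cells, each justified by listing all of its moves:
(1,3): L (options (0,3)(W), (1,0)(W) are all W)
(1,4): L (options (0,4)(W), (1,1)(W), (1,0)(W) are all W)
(1,5): L (options (0,5)(W), (1,2)(W), (1,1)(W), (1,0)(W) are all W)
Every other cell has at least one move into one of the L cells above, so it is W.
From (2,5), the L positions reachable in one move are: (1,5).

Move to (1,5).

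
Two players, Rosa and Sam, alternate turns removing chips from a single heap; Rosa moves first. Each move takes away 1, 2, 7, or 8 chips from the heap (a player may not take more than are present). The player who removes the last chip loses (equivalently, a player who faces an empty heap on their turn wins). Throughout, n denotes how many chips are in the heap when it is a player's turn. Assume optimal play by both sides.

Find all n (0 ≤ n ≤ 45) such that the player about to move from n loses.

1, 4, 7, 10, 13, 16, 19, 22, 25, 28, 31, 34, 37, 40, 43

Work bottom-up. With no move the player to move wins. Otherwise the position is W if at least one move leads to an L position for the opponent, and L if every move leads to a W.
n=0: no move; the opponent has just taken the last chip and therefore loses → W
n=1: only reaches 0(W), which is W → L
n=2: reaches L-position 1 → W
n=3: reaches L-position 1 → W
n=4: only reaches 3(W), 2(W), all W → L
n=5: reaches L-position 4 → W
n=6: reaches L-position 4 → W
n=7: only reaches 6(W), 5(W), 0(W), all W → L
n=8: reaches L-position 7 → W
n=9: reaches L-position 7 → W
n=10: only reaches 9(W), 8(W), 3(W), 2(W), all W → L
n=11: reaches L-position 10 → W
n=12: reaches L-position 10 → W
n=13: only reaches 12(W), 11(W), 6(W), 5(W), all W → L
n=14: reaches L-position 13 → W
n=15: reaches L-position 13 → W
n=16: only reaches 15(W), 14(W), 9(W), 8(W), all W → L
n=17: reaches L-position 16 → W
n=18: reaches L-position 16 → W
n=19: only reaches 18(W), 17(W), 12(W), 11(W), all W → L
n=20: reaches L-position 19 → W
n=21: reaches L-position 19 → W
n=22: only reaches 21(W), 20(W), 15(W), 14(W), all W → L
n=23: reaches L-position 22 → W
n=24: reaches L-position 22 → W
n=25: only reaches 24(W), 23(W), 18(W), 17(W), all W → L
n=26: reaches L-position 25 → W
n=27: reaches L-position 25 → W
n=28: only reaches 27(W), 26(W), 21(W), 20(W), all W → L
n=29: reaches L-position 28 → W
n=30: reaches L-position 28 → W
n=31: only reaches 30(W), 29(W), 24(W), 23(W), all W → L
n=32: reaches L-position 31 → W
n=33: reaches L-position 31 → W
n=34: only reaches 33(W), 32(W), 27(W), 26(W), all W → L
n=35: reaches L-position 34 → W
n=36: reaches L-position 34 → W
n=37: only reaches 36(W), 35(W), 30(W), 29(W), all W → L
n=38: reaches L-position 37 → W
n=39: reaches L-position 37 → W
n=40: only reaches 39(W), 38(W), 33(W), 32(W), all W → L
n=41: reaches L-position 40 → W
n=42: reaches L-position 40 → W
n=43: only reaches 42(W), 41(W), 36(W), 35(W), all W → L
n=44: reaches L-position 43 → W
n=45: reaches L-position 43 → W
Reading off the rows marked L gives the requested list; there are 15 such values of n.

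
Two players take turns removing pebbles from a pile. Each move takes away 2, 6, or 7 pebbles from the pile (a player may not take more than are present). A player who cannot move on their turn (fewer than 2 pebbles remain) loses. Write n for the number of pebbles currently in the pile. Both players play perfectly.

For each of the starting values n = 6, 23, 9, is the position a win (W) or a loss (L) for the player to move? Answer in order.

6: W, 23: W, 9: L

Build the W/L table. Terminal = L. A non-terminal position is W if it has a move to some L; otherwise it is L.
n=0: no move → L
n=1: no move → L
n=2: reaches L-position 0 → W
n=3: reaches L-position 1 → W
n=4: only reaches 2(W), which is W → L
n=5: only reaches 3(W), which is W → L
n=6: reaches L-position 4 → W
n=7: reaches L-position 5 → W
n=8: reaches L-position 1 → W
n=9: only reaches 7(W), 3(W), 2(W), all W → L
n=10: reaches L-position 4 → W
n=11: reaches L-position 9 → W
n=12: reaches L-position 5 → W
n=13: only reaches 11(W), 7(W), 6(W), all W → L
n=14: only reaches 12(W), 8(W), 7(W), all W → L
n=15: reaches L-position 13 → W
n=16: reaches L-position 14 → W
n=17: only reaches 15(W), 11(W), 10(W), all W → L
n=18: only reaches 16(W), 12(W), 11(W), all W → L
n=19: reaches L-position 17 → W
n=20: reaches L-position 18 → W
n=21: reaches L-position 14 → W
n=22: only reaches 20(W), 16(W), 15(W), all W → L
n=23: reaches L-position 17 → W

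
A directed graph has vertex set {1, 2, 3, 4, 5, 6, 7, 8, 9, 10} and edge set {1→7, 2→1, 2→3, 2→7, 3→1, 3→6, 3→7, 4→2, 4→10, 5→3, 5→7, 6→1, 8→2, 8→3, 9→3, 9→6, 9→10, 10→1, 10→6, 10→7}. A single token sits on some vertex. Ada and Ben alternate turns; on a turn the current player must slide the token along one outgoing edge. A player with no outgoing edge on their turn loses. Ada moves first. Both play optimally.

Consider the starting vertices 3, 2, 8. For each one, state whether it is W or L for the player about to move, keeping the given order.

3: W, 2: W, 8: L

Classify positions by backward induction: terminal positions (no move available) are L. From any other position, the mover wins iff some move reaches an L.
Every edge goes from a vertex to one that appears earlier in the order 7, 1, 6, 10, 3, 9, 2, 5, 8, 4, so processing vertices in that order labels each vertex after all of its successors.
7: no outgoing edge → L
1: →7(L), so W
6: →1(W) only, which is W, so L
10: →6(L), so W
3: →6(L), so W
9: →6(L), so W
2: →7(L), so W
5: →7(L), so W
8: →2(W), 3(W) — all W, so L
4: →2(W), 10(W) — all W, so L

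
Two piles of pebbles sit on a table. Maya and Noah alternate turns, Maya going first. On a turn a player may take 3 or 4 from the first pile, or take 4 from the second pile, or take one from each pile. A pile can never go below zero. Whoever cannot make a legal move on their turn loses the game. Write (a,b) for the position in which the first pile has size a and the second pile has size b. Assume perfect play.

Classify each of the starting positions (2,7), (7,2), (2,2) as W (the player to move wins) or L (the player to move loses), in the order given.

(2,7): W, (7,2): W, (2,2): L

Work bottom-up. With no move the player to move loses. Otherwise the position is W if at least one move leads to an L position for the opponent, and L if every move leads to a W.
No move ever increases a pile, so every position that can arise here has a ≤ 7 and b ≤ 7; it is enough to label the cells with 0 ≤ a ≤ 7 and 0 ≤ b ≤ 7.
Every move lowers a or b (never raises either), so fill the grid row by row in increasing a, and left to right within a row: each cell's successors are then already labelled.
      b=0  b=1  b=2  b=3  b=4  b=5  b=6  b=7
a=0:    L    L    L    L    W    W    W    W
a=1:    L    W    W    W    W    L    L    L
a=2:    L    W    L    L    W    L    W    W
a=3:    W    W    W    W    W    L    W    L
a=4:    W    W    W    W    L    W    W    W
a=5:    W    L    W    W    L    W    W    W
a=6:    W    L    W    W    L    W    L    W
a=7:    L    L    W    L    W    W    L    W
Cells with no legal move (terminal, hence L): (0,0), (0,1), (0,2), (0,3), (1,0), (2,0).
The remaining L cells, each justified by listing all of its moves:
(1,5): L (options (1,1)(W), (0,4)(W) are all W)
(1,6): L (options (1,2)(W), (0,5)(W) are all W)
(1,7): L (options (1,3)(W), (0,6)(W) are all W)
(2,2): L (sole option (1,1)(W) is W)
(2,3): L (sole option (1,2)(W) is W)
(2,5): L (options (2,1)(W), (1,4)(W) are all W)
(3,5): L (options (0,5)(W), (3,1)(W), (2,4)(W) are all W)
(3,7): L (options (0,7)(W), (3,3)(W), (2,6)(W) are all W)
(4,4): L (options (1,4)(W), (0,4)(W), (4,0)(W), (3,3)(W) are all W)
(5,1): L (options (2,1)(W), (1,1)(W), (4,0)(W) are all W)
(5,4): L (options (2,4)(W), (1,4)(W), (5,0)(W), (4,3)(W) are all W)
(6,1): L (options (3,1)(W), (2,1)(W), (5,0)(W) are all W)
(6,4): L (options (3,4)(W), (2,4)(W), (6,0)(W), (5,3)(W) are all W)
(6,6): L (options (3,6)(W), (2,6)(W), (6,2)(W), (5,5)(W) are all W)
(7,0): L (options (4,0)(W), (3,0)(W) are all W)
(7,1): L (options (4,1)(W), (3,1)(W), (6,0)(W) are all W)
(7,3): L (options (4,3)(W), (3,3)(W), (6,2)(W) are all W)
(7,6): L (options (4,6)(W), (3,6)(W), (7,2)(W), (6,5)(W) are all W)
Every other cell has at least one move into one of the L cells above, so it is W.
(2,7): the move to (2,3) reaches an L cell, so W
(7,2): the move to (6,1) reaches an L cell, so W
(2,2): one of the L cells justified above, so L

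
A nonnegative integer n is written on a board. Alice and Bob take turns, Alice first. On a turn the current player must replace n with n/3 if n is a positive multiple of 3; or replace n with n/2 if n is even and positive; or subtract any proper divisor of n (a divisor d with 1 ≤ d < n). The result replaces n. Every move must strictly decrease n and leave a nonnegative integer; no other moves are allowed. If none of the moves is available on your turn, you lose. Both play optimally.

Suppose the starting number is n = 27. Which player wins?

Use the standard recursion: the mover loses at a terminal position; elsewhere, the mover wins exactly when some move hands the opponent an L position.
n=0: no move → L
n=1: no move → L
n=2: can move to 1, which is L ⇒ W
n=3: can move to 1, which is L ⇒ W
n=4: moves to 2(W), 3(W); every one is W ⇒ L
n=5: can move to 4, which is L ⇒ W
n=6: can move to 4, which is L ⇒ W
n=7: the only move is to 6(W), a W ⇒ L
n=8: can move to 4, which is L ⇒ W
n=9: moves to 3(W), 6(W), 8(W); every one is W ⇒ L
n=10: can move to 9, which is L ⇒ W
n=11: the only move is to 10(W), a W ⇒ L
n=12: can move to 4, which is L ⇒ W
n=13: the only move is to 12(W), a W ⇒ L
n=14: can move to 7, which is L ⇒ W
n=15: moves to 5(W), 10(W), 12(W), 14(W); every one is W ⇒ L
n=16: can move to 15, which is L ⇒ W
n=17: the only move is to 16(W), a W ⇒ L
n=18: can move to 9, which is L ⇒ W
n=19: the only move is to 18(W), a W ⇒ L
n=20: can move to 15, which is L ⇒ W
n=21: can move to 7, which is L ⇒ W
n=22: can move to 11, which is L ⇒ W
n=23: the only move is to 22(W), a W ⇒ L
n=24: can move to 23, which is L ⇒ W
n=25: moves to 20(W), 24(W); every one is W ⇒ L
n=26: can move to 13, which is L ⇒ W
n=27: can move to 9, which is L ⇒ W
From 27 Alice can move to 9, reaching an L position.

Alice wins.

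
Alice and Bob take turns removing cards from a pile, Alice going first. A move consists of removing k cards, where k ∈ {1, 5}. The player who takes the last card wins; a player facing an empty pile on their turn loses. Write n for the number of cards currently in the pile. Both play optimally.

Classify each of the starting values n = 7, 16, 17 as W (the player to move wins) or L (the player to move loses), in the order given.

7: W, 16: L, 17: W

Compute win/loss labels from the base case upward. A position with no move is L. Any other position is W if it can reach an L in one move, else L.
n=0: no move → L
n=1: W (go to 0, an L position)
n=2: L (sole option 1(W) is W)
n=3: W (go to 2, an L position)
n=4: L (sole option 3(W) is W)
n=5: W (go to 4, an L position)
n=6: L (options 5(W), 1(W) are all W)
n=7: W (go to 6, an L position)
n=8: L (options 7(W), 3(W) are all W)
n=9: W (go to 8, an L position)
n=10: L (options 9(W), 5(W) are all W)
n=11: W (go to 10, an L position)
n=12: L (options 11(W), 7(W) are all W)
n=13: W (go to 12, an L position)
n=14: L (options 13(W), 9(W) are all W)
n=15: W (go to 14, an L position)
n=16: L (options 15(W), 11(W) are all W)
n=17: W (go to 16, an L position)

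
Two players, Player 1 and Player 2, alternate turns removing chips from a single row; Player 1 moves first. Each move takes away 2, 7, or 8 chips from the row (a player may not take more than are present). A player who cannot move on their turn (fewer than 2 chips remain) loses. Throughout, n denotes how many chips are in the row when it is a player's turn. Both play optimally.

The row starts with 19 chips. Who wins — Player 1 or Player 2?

Player 2 wins.

Compute win/loss labels from the base case upward. A position with no move is L. Any other position is W if it can reach an L in one move, else L.
n=0: no move → L
n=1: no move → L
n=2: W (go to 0, an L position)
n=3: W (go to 1, an L position)
n=4: L (sole option 2(W) is W)
n=5: L (sole option 3(W) is W)
n=6: W (go to 4, an L position)
n=7: W (go to 5, an L position)
n=8: W (go to 1, an L position)
n=9: W (go to 1, an L position)
n=10: L (options 8(W), 3(W), 2(W) are all W)
n=11: W (go to 4, an L position)
n=12: W (go to 10, an L position)
n=13: W (go to 5, an L position)
n=14: L (options 12(W), 7(W), 6(W) are all W)
n=15: L (options 13(W), 8(W), 7(W) are all W)
n=16: W (go to 14, an L position)
n=17: W (go to 15, an L position)
n=18: W (go to 10, an L position)
n=19: L (options 17(W), 12(W), 11(W) are all W)
The starting position 19 is L: whatever Player 1 does, the opponent receives a W position.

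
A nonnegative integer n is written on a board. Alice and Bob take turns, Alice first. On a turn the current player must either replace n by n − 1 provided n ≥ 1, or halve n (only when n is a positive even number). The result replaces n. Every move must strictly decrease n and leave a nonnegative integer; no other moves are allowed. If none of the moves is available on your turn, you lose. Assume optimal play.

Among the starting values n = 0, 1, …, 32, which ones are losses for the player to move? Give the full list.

0, 2, 5, 7, 9, 11, 13, 15, 17, 19, 21, 23, 25, 27, 29, 31

Work bottom-up. With no move the player to move loses. Otherwise the position is W if at least one move leads to an L position for the opponent, and L if every move leads to a W.
n=0: no move → L
n=1: reaches L-position 0 → W
n=2: only reaches 1(W), which is W → L
n=3: reaches L-position 2 → W
n=4: reaches L-position 2 → W
n=5: only reaches 4(W), which is W → L
n=6: reaches L-position 5 → W
n=7: only reaches 6(W), which is W → L
n=8: reaches L-position 7 → W
n=9: only reaches 8(W), which is W → L
n=10: reaches L-position 5 → W
n=11: only reaches 10(W), which is W → L
n=12: reaches L-position 11 → W
n=13: only reaches 12(W), which is W → L
n=14: reaches L-position 7 → W
n=15: only reaches 14(W), which is W → L
n=16: reaches L-position 15 → W
n=17: only reaches 16(W), which is W → L
n=18: reaches L-position 9 → W
n=19: only reaches 18(W), which is W → L
n=20: reaches L-position 19 → W
n=21: only reaches 20(W), which is W → L
n=22: reaches L-position 11 → W
n=23: only reaches 22(W), which is W → L
n=24: reaches L-position 23 → W
n=25: only reaches 24(W), which is W → L
n=26: reaches L-position 13 → W
n=27: only reaches 26(W), which is W → L
n=28: reaches L-position 27 → W
n=29: only reaches 28(W), which is W → L
n=30: reaches L-position 15 → W
n=31: only reaches 30(W), which is W → L
n=32: reaches L-position 31 → W
The losing starting values of n are exactly the entries labelled L in this table (16 of them).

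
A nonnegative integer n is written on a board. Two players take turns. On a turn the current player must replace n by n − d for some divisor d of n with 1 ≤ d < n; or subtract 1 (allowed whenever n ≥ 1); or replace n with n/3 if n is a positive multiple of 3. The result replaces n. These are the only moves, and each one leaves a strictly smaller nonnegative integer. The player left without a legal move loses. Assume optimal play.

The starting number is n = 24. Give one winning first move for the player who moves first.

Positions with no move are L. A position that does have a move is losing for the player to move precisely when every available move leads to a winning position for the opponent. Fill in the labels:
n=0: no move → L
n=1: →0(L), so W
n=2: →1(W) only, which is W, so L
n=3: →2(L), so W
n=4: →2(L), so W
n=5: →4(W) only, which is W, so L
n=6: →2(L), so W
n=7: →6(W) only, which is W, so L
n=8: →7(L), so W
n=9: →3(W), 6(W), 8(W) — all W, so L
n=10: →5(L), so W
n=11: →10(W) only, which is W, so L
n=12: →9(L), so W
n=13: →12(W) only, which is W, so L
n=14: →7(L), so W
n=15: →5(L), so W
n=16: →8(W), 12(W), 14(W), 15(W) — all W, so L
n=17: →16(L), so W
n=18: →9(L), so W
n=19: →18(W) only, which is W, so L
n=20: →16(L), so W
n=21: →7(L), so W
n=22: →11(L), so W
n=23: →22(W) only, which is W, so L
n=24: →16(L), so W
From 24, the L positions reachable in one move are: 16, 23. Any move reaching one of these is winning.

Move to 16.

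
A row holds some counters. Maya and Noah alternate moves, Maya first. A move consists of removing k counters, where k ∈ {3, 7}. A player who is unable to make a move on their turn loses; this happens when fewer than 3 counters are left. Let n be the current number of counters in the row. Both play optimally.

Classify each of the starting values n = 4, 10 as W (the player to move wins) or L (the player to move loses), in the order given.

4: W, 10: L

Work bottom-up. With no move the player to move loses. Otherwise the position is W if at least one move leads to an L position for the opponent, and L if every move leads to a W.
n=0: no move → L
n=1: no move → L
n=2: no move → L
n=3: →0(L), so W
n=4: →1(L), so W
n=5: →2(L), so W
n=6: →3(W) only, which is W, so L
n=7: →0(L), so W
n=8: →1(L), so W
n=9: →6(L), so W
n=10: →7(W), 3(W) — all W, so L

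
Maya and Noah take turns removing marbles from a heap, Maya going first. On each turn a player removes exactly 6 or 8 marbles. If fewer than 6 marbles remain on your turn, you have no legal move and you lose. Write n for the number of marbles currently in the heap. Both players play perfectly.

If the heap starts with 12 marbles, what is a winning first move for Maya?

Remove 8, leaving 4.

Positions with no move are L. A position that does have a move is losing for the player to move precisely when every available move leads to a winning position for the opponent. Fill in the labels:
n=0: no move → L
n=1: no move → L
n=2: no move → L
n=3: no move → L
n=4: no move → L
n=5: no move → L
n=6: W (go to 0, an L position)
n=7: W (go to 1, an L position)
n=8: W (go to 2, an L position)
n=9: W (go to 3, an L position)
n=10: W (go to 4, an L position)
n=11: W (go to 5, an L position)
n=12: W (go to 4, an L position)
From 12, the L positions reachable in one move are: 4.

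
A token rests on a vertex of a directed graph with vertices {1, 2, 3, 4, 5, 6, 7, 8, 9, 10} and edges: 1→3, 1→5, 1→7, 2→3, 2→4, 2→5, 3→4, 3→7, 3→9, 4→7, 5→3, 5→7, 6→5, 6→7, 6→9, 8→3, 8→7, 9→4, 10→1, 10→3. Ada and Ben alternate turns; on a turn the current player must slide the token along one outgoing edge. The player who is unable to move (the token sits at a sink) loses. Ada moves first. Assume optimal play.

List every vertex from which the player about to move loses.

2, 7, 9, 10

Work bottom-up. With no move the player to move loses. Otherwise the position is W if at least one move leads to an L position for the opponent, and L if every move leads to a W.
Every edge goes from a vertex to one that appears earlier in the order 7, 4, 9, 3, 5, 8, 6, 1, 10, 2, so processing vertices in that order labels each vertex after all of its successors.
7: no outgoing edge → L
4: →7(L), so W
9: →4(W) only, which is W, so L
3: →9(L), so W
5: →7(L), so W
8: →7(L), so W
6: →9(L), so W
1: →7(L), so W
10: →1(W), 3(W) — all W, so L
2: →5(W), 3(W), 4(W) — all W, so L
The losing starting vertices are exactly the entries labelled L in this table (4 of them).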